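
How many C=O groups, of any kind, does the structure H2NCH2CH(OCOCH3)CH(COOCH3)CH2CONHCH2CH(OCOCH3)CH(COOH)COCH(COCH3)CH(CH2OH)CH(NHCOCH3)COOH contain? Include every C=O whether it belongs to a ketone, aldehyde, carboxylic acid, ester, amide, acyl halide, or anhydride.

CH(OCOCH3): ester, 1 C=O (running total 1).
CH(COOCH3): ester, 1 C=O (running total 2).
CH2CONHCH2: amide, 1 C=O (running total 3).
CH(OCOCH3): ester, 1 C=O (running total 4).
CH(COOH): carboxylic acid, 1 C=O (running total 5).
CO: ketone, 1 C=O (running total 6).
CH(COCH3): ketone, 1 C=O (running total 7).
CH(NHCOCH3): amide, 1 C=O (running total 8).
COOH: carboxylic acid, 1 C=O (running total 9).

9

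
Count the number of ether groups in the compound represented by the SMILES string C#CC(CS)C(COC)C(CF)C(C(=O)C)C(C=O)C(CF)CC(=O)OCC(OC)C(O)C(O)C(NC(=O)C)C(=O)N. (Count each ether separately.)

2

C≡C triple bond → alkyne.
pendant –CH2SH → thiol.
pendant –CH2OCH3: C–O–C linkage → ether.
pendant –CH2X: halogen on sp³ carbon → alkyl halide.
pendant –COCH3: carbonyl C bonded to two carbons → ketone.
pendant –CHO: carbonyl C bonded to C and H → aldehyde.
pendant –CH2X: halogen on sp³ carbon → alkyl halide.
–C(=O)–O–C with C on the carbonyl side → ester.
pendant –OCH3: C–O–C with sp³ C, no adjacent C=O → ether.
–OH on an sp³ carbon → alcohol (secondary).
–OH on an sp³ carbon → alcohol (secondary).
pendant –NHC(=O)CH3: N bonded to a carbonyl → amide (not amine).
–C(=O)NH2: carbonyl C bonded to C and to N → amide (the N is not a separate amine).
Ether appears at: CH(CH2OCH3), CH(OCH3) → 2.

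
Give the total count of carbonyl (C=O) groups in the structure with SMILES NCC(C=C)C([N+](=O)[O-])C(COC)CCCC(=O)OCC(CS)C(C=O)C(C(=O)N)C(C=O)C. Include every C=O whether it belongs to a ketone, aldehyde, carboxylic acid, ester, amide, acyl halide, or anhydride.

CH2COOCH2: ester, 1 C=O (running total 1).
CH(CHO): aldehyde, 1 C=O (running total 2).
CH(CONH2): amide, 1 C=O (running total 3).
CH(CHO): aldehyde, 1 C=O (running total 4).

4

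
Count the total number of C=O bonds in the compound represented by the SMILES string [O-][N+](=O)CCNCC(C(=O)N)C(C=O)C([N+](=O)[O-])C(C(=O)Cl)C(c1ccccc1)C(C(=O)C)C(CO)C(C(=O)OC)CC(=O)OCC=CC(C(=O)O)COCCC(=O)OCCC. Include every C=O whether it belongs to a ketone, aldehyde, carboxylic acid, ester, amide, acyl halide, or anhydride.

8

CH(CONH2): amide, 1 C=O (running total 1).
CH(CHO): aldehyde, 1 C=O (running total 2).
CH(COCl): acyl halide, 1 C=O (running total 3).
CH(COCH3): ketone, 1 C=O (running total 4).
CH(COOCH3): ester, 1 C=O (running total 5).
CH2COOCH2: ester, 1 C=O (running total 6).
CH(COOH): carboxylic acid, 1 C=O (running total 7).
CH2COOCH2: ester, 1 C=O (running total 8).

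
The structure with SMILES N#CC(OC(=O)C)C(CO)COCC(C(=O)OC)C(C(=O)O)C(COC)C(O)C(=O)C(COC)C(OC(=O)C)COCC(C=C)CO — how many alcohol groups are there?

Taking each segment in turn:
  N≡C: N≡C–: carbon triple-bonded to nitrogen → nitrile.
  CH(OCOCH3): pendant –OC(=O)CH3: an acyloxy group → ester.
  CH(CH2OH): pendant –CH2OH on an sp³ backbone C → alcohol.
  CH2OCH2: C–O–C with sp³ carbons on both sides and no adjacent C=O → ether.
  CH(COOCH3): pendant –COOCH3: carbonyl C bonded to C and –OCH3 → ester.
  CH(COOH): pendant –COOH: carbonyl C bonded to C and –OH → carboxylic acid.
  CH(CH2OCH3): pendant –CH2OCH3: C–O–C linkage → ether.
  CH(OH): –OH on an sp³ carbon → alcohol (secondary).
  CO: –C(=O)– with carbon on both sides → ketone.
  CH(CH2OCH3): pendant –CH2OCH3: C–O–C linkage → ether.
  CH(OCOCH3): pendant –OC(=O)CH3: an acyloxy group → ester.
  CH2OCH2: C–O–C with sp³ carbons on both sides and no adjacent C=O → ether.
  CH(CH=CH2): pendant –CH=CH2: C=C double bond → alkene.
  CH2OH: –OH on an sp³ carbon → alcohol.
Alcohol appears at: CH(CH2OH), CH(OH), CH2OH → 3.

3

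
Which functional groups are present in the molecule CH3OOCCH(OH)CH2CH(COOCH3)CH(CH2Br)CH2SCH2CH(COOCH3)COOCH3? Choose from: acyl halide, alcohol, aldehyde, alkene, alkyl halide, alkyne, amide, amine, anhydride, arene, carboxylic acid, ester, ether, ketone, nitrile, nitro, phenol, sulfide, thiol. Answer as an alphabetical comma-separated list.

alcohol, alkyl halide, ester, sulfide

Reading the structure from left to right:
  CH3OOC: CH3O–C(=O)–: carbonyl C bonded to C and to –OCH3 → ester (not ketone + ether).
  CH(OH): –OH on an sp³ carbon → alcohol (secondary).
  CH(COOCH3): pendant –COOCH3: carbonyl C bonded to C and –OCH3 → ester.
  CH(CH2Br): pendant –CH2X: halogen on sp³ carbon → alkyl halide.
  CH2SCH2: C–S–C linkage → sulfide (thioether).
  CH(COOCH3): pendant –COOCH3: carbonyl C bonded to C and –OCH3 → ester.
  COOCH3: –C(=O)OCH3: carbonyl C bonded to C and to –OCH3 → ester (not ketone + ether).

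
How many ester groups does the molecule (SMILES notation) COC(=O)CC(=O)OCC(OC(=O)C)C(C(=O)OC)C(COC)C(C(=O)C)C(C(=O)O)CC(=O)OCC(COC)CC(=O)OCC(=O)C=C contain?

Reading the structure from left to right:
  CH3OOC: CH3O–C(=O)–: carbonyl C bonded to C and to –OCH3 → ester (not ketone + ether).
  CH2COOCH2: –C(=O)–O–C with C on the carbonyl side → ester.
  CH(OCOCH3): pendant –OC(=O)CH3: an acyloxy group → ester.
  CH(COOCH3): pendant –COOCH3: carbonyl C bonded to C and –OCH3 → ester.
  CH(CH2OCH3): pendant –CH2OCH3: C–O–C linkage → ether.
  CH(COCH3): pendant –COCH3: carbonyl C bonded to two carbons → ketone.
  CH(COOH): pendant –COOH: carbonyl C bonded to C and –OH → carboxylic acid.
  CH2COOCH2: –C(=O)–O–C with C on the carbonyl side → ester.
  CH(CH2OCH3): pendant –CH2OCH3: C–O–C linkage → ether.
  CH2COOCH2: –C(=O)–O–C with C on the carbonyl side → ester.
  CO: –C(=O)– with carbon on both sides → ketone.
  CH=CH2: C=C double bond → alkene.
Ester appears at: CH3OOC, CH2COOCH2, CH(OCOCH3), CH(COOCH3), CH2COOCH2, CH2COOCH2 → 6.

6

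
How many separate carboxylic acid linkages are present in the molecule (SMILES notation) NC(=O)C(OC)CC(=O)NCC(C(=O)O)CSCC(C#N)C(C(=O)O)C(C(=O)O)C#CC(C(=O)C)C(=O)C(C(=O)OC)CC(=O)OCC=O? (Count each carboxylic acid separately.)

–C(=O)NH2: carbonyl C bonded to C and to N → amide (the N is not a separate amine).
pendant –OCH3: C–O–C with sp³ C, no adjacent C=O → ether.
–C(=O)–N– linkage → amide (the N is not an amine).
pendant –COOH: carbonyl C bonded to C and –OH → carboxylic acid.
C–S–C linkage → sulfide (thioether).
pendant –C≡N: nitrile.
pendant –COOH: carbonyl C bonded to C and –OH → carboxylic acid.
pendant –COOH: carbonyl C bonded to C and –OH → carboxylic acid.
C≡C triple bond → alkyne.
pendant –COCH3: carbonyl C bonded to two carbons → ketone.
–C(=O)– with carbon on both sides → ketone.
pendant –COOCH3: carbonyl C bonded to C and –OCH3 → ester.
–C(=O)–O–C with C on the carbonyl side → ester.
terminal –CHO: carbonyl C bonded to H and C → aldehyde.
Carboxylic acid appears at: CH(COOH), CH(COOH), CH(COOH) → 3.

3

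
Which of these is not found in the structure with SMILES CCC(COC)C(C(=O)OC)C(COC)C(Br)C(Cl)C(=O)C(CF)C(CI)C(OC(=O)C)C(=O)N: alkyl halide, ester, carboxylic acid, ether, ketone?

ether: present (CH(CH2OCH3) — pendant –CH2OCH3: C–O–C linkage → ether).
ester: present (CH(COOCH3) — pendant –COOCH3: carbonyl C bonded to C and –OCH3 → ester).
alkyl halide: present (CH(Br) — halogen on an sp³ carbon → alkyl halide).
ketone: present (CO — –C(=O)– with carbon on both sides → ketone).
carboxylic acid: absent. In each of CH(COOCH3) and CH(OCOCH3), the acyl oxygen is bonded to carbon (–O–C), not to H, so this is an ester. In CONH2, the carbonyl is bonded to nitrogen, not to –OH; that is an amide.

carboxylic acid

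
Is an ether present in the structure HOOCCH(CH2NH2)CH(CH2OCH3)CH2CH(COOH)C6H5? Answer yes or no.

yes

Reading the structure from left to right:
  HOOC: –COOH: carbonyl C bonded to –OH and C → carboxylic acid (the –OH is not a separate alcohol).
  CH(CH2NH2): pendant –CH2NH2: N on sp³ C, no adjacent C=O → amine.
  CH(CH2OCH3): pendant –CH2OCH3: C–O–C linkage → ether.
  CH(COOH): pendant –COOH: carbonyl C bonded to C and –OH → carboxylic acid.
  C6H5: –C6H5 phenyl ring → arene.
The CH(CH2OCH3) segment supplies the ether: pendant –CH2OCH3: C–O–C linkage → ether.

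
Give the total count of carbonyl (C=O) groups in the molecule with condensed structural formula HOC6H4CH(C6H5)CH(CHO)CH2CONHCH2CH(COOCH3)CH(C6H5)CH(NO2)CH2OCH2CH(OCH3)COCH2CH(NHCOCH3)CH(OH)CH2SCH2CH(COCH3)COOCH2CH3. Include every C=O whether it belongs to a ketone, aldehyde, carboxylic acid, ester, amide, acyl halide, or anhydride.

7

CH(CHO): aldehyde, 1 C=O (running total 1).
CH2CONHCH2: amide, 1 C=O (running total 2).
CH(COOCH3): ester, 1 C=O (running total 3).
CO: ketone, 1 C=O (running total 4).
CH(NHCOCH3): amide, 1 C=O (running total 5).
CH(COCH3): ketone, 1 C=O (running total 6).
COOCH2CH3: ester, 1 C=O (running total 7).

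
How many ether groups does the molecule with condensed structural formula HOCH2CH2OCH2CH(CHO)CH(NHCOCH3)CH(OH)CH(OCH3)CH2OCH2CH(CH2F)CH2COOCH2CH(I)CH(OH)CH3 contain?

3

Working along the chain:
  HOCH2: HO– on an sp³ carbon → alcohol.
  CH2OCH2: C–O–C with sp³ carbons on both sides and no adjacent C=O → ether.
  CH(CHO): pendant –CHO: carbonyl C bonded to C and H → aldehyde.
  CH(NHCOCH3): pendant –NHC(=O)CH3: N bonded to a carbonyl → amide (not amine).
  CH(OH): –OH on an sp³ carbon → alcohol (secondary).
  CH(OCH3): pendant –OCH3: C–O–C with sp³ C, no adjacent C=O → ether.
  CH2OCH2: C–O–C with sp³ carbons on both sides and no adjacent C=O → ether.
  CH(CH2F): pendant –CH2X: halogen on sp³ carbon → alkyl halide.
  CH2COOCH2: –C(=O)–O–C with C on the carbonyl side → ester.
  CH(I): halogen on an sp³ carbon → alkyl halide.
  CH(OH): –OH on an sp³ carbon → alcohol (secondary).
Ether appears at: CH2OCH2, CH(OCH3), CH2OCH2 → 3.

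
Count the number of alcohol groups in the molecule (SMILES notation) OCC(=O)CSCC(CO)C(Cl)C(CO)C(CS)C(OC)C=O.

3

Reading the structure from left to right:
  HOCH2: HO– on an sp³ carbon → alcohol.
  CO: –C(=O)– with carbon on both sides → ketone.
  CH2SCH2: C–S–C linkage → sulfide (thioether).
  CH(CH2OH): pendant –CH2OH on an sp³ backbone C → alcohol.
  CH(Cl): halogen on an sp³ carbon → alkyl halide.
  CH(CH2OH): pendant –CH2OH on an sp³ backbone C → alcohol.
  CH(CH2SH): pendant –CH2SH → thiol.
  CH(OCH3): pendant –OCH3: C–O–C with sp³ C, no adjacent C=O → ether.
  CHO: terminal –CHO: carbonyl C bonded to H and C → aldehyde.
Alcohol appears at: HOCH2, CH(CH2OH), CH(CH2OH) → 3.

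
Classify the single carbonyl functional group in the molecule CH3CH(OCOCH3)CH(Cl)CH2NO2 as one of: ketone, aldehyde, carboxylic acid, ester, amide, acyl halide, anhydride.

The carbonyl is in the CH(OCOCH3) segment: pendant –OC(=O)CH3: an acyloxy group → ester.

ester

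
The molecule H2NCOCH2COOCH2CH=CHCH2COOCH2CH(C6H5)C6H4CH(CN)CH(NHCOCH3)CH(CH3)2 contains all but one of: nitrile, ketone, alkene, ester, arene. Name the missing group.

ketone

nitrile: present (CH(CN) — pendant –C≡N: nitrile).
alkene: present (CH=CH — C=C double bond → alkene).
ester: present (CH2COOCH2 — –C(=O)–O–C with C on the carbonyl side → ester).
arene: present (CH(C6H5) — pendant –C6H5: benzene ring → arene).
ketone: absent. In CH2COOCH2, the C=O is bonded to an –O–C group, which defines an ester, not a ketone. In each of H2NCO and CH(NHCOCH3), the C=O is bonded to nitrogen, which defines an amide, not a ketone.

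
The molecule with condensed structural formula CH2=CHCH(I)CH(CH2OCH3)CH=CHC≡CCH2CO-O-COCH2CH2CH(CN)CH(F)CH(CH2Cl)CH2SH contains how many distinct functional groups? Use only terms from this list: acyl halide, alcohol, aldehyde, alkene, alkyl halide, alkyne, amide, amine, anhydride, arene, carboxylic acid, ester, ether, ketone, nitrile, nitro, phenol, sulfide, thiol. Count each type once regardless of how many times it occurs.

C=C double bond → alkene.
halogen on an sp³ carbon → alkyl halide.
pendant –CH2OCH3: C–O–C linkage → ether.
C=C double bond → alkene.
C≡C triple bond → alkyne.
two acyl groups sharing one oxygen, –C(=O)–O–C(=O)– → anhydride.
pendant –C≡N: nitrile.
halogen on an sp³ carbon → alkyl halide.
pendant –CH2X: halogen on sp³ carbon → alkyl halide.
–SH on an sp³ carbon → thiol.
Distinct types present: alkene, alkyl halide, alkyne, anhydride, ether, nitrile, thiol.

7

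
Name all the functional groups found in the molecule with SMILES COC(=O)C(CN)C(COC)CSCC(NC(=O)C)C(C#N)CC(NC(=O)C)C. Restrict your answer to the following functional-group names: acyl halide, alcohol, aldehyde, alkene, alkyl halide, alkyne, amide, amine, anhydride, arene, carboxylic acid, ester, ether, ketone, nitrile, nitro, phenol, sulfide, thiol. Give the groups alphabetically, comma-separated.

amide, amine, ester, ether, nitrile, sulfide

Taking each segment in turn:
  CH3OOC: CH3O–C(=O)–: carbonyl C bonded to C and to –OCH3 → ester (not ketone + ether).
  CH(CH2NH2): pendant –CH2NH2: N on sp³ C, no adjacent C=O → amine.
  CH(CH2OCH3): pendant –CH2OCH3: C–O–C linkage → ether.
  CH2SCH2: C–S–C linkage → sulfide (thioether).
  CH(NHCOCH3): pendant –NHC(=O)CH3: N bonded to a carbonyl → amide (not amine).
  CH(CN): pendant –C≡N: nitrile.
  CH(NHCOCH3): pendant –NHC(=O)CH3: N bonded to a carbonyl → amide (not amine).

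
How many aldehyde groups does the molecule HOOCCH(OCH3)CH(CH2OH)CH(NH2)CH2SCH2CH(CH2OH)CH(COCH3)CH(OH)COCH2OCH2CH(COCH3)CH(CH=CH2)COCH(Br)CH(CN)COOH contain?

0

Taking each segment in turn:
  HOOC: –COOH: carbonyl C bonded to –OH and C → carboxylic acid (the –OH is not a separate alcohol).
  CH(OCH3): pendant –OCH3: C–O–C with sp³ C, no adjacent C=O → ether.
  CH(CH2OH): pendant –CH2OH on an sp³ backbone C → alcohol.
  CH(NH2): –NH2 on an sp³ carbon with no adjacent C=O → amine.
  CH2SCH2: C–S–C linkage → sulfide (thioether).
  CH(CH2OH): pendant –CH2OH on an sp³ backbone C → alcohol.
  CH(COCH3): pendant –COCH3: carbonyl C bonded to two carbons → ketone.
  CH(OH): –OH on an sp³ carbon → alcohol (secondary).
  CO: –C(=O)– with carbon on both sides → ketone.
  CH2OCH2: C–O–C with sp³ carbons on both sides and no adjacent C=O → ether.
  CH(COCH3): pendant –COCH3: carbonyl C bonded to two carbons → ketone.
  CH(CH=CH2): pendant –CH=CH2: C=C double bond → alkene.
  CO: –C(=O)– with carbon on both sides → ketone.
  CH(Br): halogen on an sp³ carbon → alkyl halide.
  CH(CN): pendant –C≡N: nitrile.
  COOH: –COOH: carbonyl C bonded to –OH and C → carboxylic acid (the –OH is not a separate alcohol).
No segment is a aldehyde: HOOC is carboxylic acid, not aldehyde; CH(COCH3) is ketone, not aldehyde; CO is ketone, not aldehyde. → 0.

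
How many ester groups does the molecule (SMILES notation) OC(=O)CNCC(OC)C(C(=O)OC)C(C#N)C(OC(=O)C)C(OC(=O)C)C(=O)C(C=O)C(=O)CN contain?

3

Reading the structure from left to right:
  HOOC: –COOH: carbonyl C bonded to –OH and C → carboxylic acid (the –OH is not a separate alcohol).
  CH2NHCH2: C–N–C with sp³ carbons and no adjacent C=O → amine (secondary).
  CH(OCH3): pendant –OCH3: C–O–C with sp³ C, no adjacent C=O → ether.
  CH(COOCH3): pendant –COOCH3: carbonyl C bonded to C and –OCH3 → ester.
  CH(CN): pendant –C≡N: nitrile.
  CH(OCOCH3): pendant –OC(=O)CH3: an acyloxy group → ester.
  CH(OCOCH3): pendant –OC(=O)CH3: an acyloxy group → ester.
  CO: –C(=O)– with carbon on both sides → ketone.
  CH(CHO): pendant –CHO: carbonyl C bonded to C and H → aldehyde.
  CO: –C(=O)– with carbon on both sides → ketone.
  CH2NH2: –NH2 on an sp³ carbon with no adjacent C=O → amine.
Ester appears at: CH(COOCH3), CH(OCOCH3), CH(OCOCH3) → 3.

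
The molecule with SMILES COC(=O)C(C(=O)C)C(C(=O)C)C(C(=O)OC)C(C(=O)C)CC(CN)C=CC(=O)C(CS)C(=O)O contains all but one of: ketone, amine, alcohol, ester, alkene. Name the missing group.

alcohol

ester: present (CH3OOC — CH3O–C(=O)–: carbonyl C bonded to C and to –OCH3 → ester (not ketone + ether)).
amine: present (CH(CH2NH2) — pendant –CH2NH2: N on sp³ C, no adjacent C=O → amine).
ketone: present (CH(COCH3) — pendant –COCH3: carbonyl C bonded to two carbons → ketone).
alkene: present (CH=CH — C=C double bond → alkene).
alcohol: absent. In COOH, the –OH sits on a carbonyl carbon, making it part of a carboxylic acid, not an alcohol.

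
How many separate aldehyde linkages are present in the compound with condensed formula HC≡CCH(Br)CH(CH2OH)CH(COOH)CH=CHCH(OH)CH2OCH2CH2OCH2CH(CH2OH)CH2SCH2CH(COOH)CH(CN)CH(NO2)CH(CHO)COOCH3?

C≡C triple bond → alkyne.
halogen on an sp³ carbon → alkyl halide.
pendant –CH2OH on an sp³ backbone C → alcohol.
pendant –COOH: carbonyl C bonded to C and –OH → carboxylic acid.
C=C double bond → alkene.
–OH on an sp³ carbon → alcohol (secondary).
C–O–C with sp³ carbons on both sides and no adjacent C=O → ether.
C–O–C with sp³ carbons on both sides and no adjacent C=O → ether.
pendant –CH2OH on an sp³ backbone C → alcohol.
C–S–C linkage → sulfide (thioether).
pendant –COOH: carbonyl C bonded to C and –OH → carboxylic acid.
pendant –C≡N: nitrile.
–NO2 on an sp³ carbon → nitro (the N=O is not a carbonyl).
pendant –CHO: carbonyl C bonded to C and H → aldehyde.
–C(=O)OCH3: carbonyl C bonded to C and to –OCH3 → ester (not ketone + ether).
Aldehyde appears at: CH(CHO) → 1.

1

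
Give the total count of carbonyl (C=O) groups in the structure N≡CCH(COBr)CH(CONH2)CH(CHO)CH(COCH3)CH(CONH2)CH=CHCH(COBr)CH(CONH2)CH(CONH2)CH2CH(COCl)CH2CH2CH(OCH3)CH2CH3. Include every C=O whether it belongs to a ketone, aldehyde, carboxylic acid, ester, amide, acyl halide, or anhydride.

9

CH(COBr): acyl halide, 1 C=O (running total 1).
CH(CONH2): amide, 1 C=O (running total 2).
CH(CHO): aldehyde, 1 C=O (running total 3).
CH(COCH3): ketone, 1 C=O (running total 4).
CH(CONH2): amide, 1 C=O (running total 5).
CH(COBr): acyl halide, 1 C=O (running total 6).
CH(CONH2): amide, 1 C=O (running total 7).
CH(CONH2): amide, 1 C=O (running total 8).
CH(COCl): acyl halide, 1 C=O (running total 9).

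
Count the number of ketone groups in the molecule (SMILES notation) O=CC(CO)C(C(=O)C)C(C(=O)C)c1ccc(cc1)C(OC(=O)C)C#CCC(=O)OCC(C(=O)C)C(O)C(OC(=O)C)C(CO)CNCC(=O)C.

Working along the chain:
  OHC: terminal –CHO: carbonyl C bonded to H and C → aldehyde.
  CH(CH2OH): pendant –CH2OH on an sp³ backbone C → alcohol.
  CH(COCH3): pendant –COCH3: carbonyl C bonded to two carbons → ketone.
  CH(COCH3): pendant –COCH3: carbonyl C bonded to two carbons → ketone.
  C6H4: para-disubstituted benzene ring → arene.
  CH(OCOCH3): pendant –OC(=O)CH3: an acyloxy group → ester.
  C≡C: C≡C triple bond → alkyne.
  CH2COOCH2: –C(=O)–O–C with C on the carbonyl side → ester.
  CH(COCH3): pendant –COCH3: carbonyl C bonded to two carbons → ketone.
  CH(OH): –OH on an sp³ carbon → alcohol (secondary).
  CH(OCOCH3): pendant –OC(=O)CH3: an acyloxy group → ester.
  CH(CH2OH): pendant –CH2OH on an sp³ backbone C → alcohol.
  CH2NHCH2: C–N–C with sp³ carbons and no adjacent C=O → amine (secondary).
  CO: –C(=O)– with carbon on both sides → ketone.
Ketone appears at: CH(COCH3), CH(COCH3), CH(COCH3), CO → 4.

4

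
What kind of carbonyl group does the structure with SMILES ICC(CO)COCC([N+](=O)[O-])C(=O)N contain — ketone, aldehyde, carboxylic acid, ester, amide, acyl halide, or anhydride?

The carbonyl is in the CONH2 segment: –C(=O)NH2: carbonyl C bonded to C and to N → amide (the N is not a separate amine).

amide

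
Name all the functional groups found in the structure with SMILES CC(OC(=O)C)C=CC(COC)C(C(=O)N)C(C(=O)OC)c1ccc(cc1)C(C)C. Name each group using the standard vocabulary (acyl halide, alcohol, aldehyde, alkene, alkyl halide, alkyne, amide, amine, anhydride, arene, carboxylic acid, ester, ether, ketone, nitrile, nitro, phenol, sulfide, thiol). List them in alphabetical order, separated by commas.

Taking each segment in turn:
  CH(OCOCH3): pendant –OC(=O)CH3: an acyloxy group → ester.
  CH=CH: C=C double bond → alkene.
  CH(CH2OCH3): pendant –CH2OCH3: C–O–C linkage → ether.
  CH(CONH2): pendant –CONH2: carbonyl C bonded to C and N → amide.
  CH(COOCH3): pendant –COOCH3: carbonyl C bonded to C and –OCH3 → ester.
  C6H4: para-disubstituted benzene ring → arene.

alkene, amide, arene, ester, ether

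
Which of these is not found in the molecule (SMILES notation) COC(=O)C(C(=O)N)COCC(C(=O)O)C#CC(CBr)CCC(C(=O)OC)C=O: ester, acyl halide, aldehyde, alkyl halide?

acyl halide

aldehyde: present (CHO — terminal –CHO: carbonyl C bonded to H and C → aldehyde).
alkyl halide: present (CH(CH2Br) — pendant –CH2X: halogen on sp³ carbon → alkyl halide).
ester: present (CH3OOC — CH3O–C(=O)–: carbonyl C bonded to C and to –OCH3 → ester (not ketone + ether)).
acyl halide: no segment matches this pattern.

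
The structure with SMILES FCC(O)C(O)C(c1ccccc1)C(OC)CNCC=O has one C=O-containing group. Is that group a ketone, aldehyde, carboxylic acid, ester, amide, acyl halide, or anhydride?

The carbonyl is in the CHO segment: terminal –CHO: carbonyl C bonded to H and C → aldehyde.

aldehyde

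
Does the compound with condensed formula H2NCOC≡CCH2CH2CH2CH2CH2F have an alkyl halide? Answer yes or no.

–C(=O)NH2: carbonyl C bonded to C and to N → amide (the N is not a separate amine).
C≡C triple bond → alkyne.
halogen on an sp³ carbon → alkyl halide.
The CH2F segment supplies the alkyl halide: halogen on an sp³ carbon → alkyl halide.

yes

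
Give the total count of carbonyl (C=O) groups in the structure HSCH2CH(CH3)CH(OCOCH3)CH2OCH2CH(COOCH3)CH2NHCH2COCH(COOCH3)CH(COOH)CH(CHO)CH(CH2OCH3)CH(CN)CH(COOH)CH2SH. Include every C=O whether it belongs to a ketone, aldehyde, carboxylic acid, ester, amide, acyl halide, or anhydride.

7

CH(OCOCH3): ester, 1 C=O (running total 1).
CH(COOCH3): ester, 1 C=O (running total 2).
CO: ketone, 1 C=O (running total 3).
CH(COOCH3): ester, 1 C=O (running total 4).
CH(COOH): carboxylic acid, 1 C=O (running total 5).
CH(CHO): aldehyde, 1 C=O (running total 6).
CH(COOH): carboxylic acid, 1 C=O (running total 7).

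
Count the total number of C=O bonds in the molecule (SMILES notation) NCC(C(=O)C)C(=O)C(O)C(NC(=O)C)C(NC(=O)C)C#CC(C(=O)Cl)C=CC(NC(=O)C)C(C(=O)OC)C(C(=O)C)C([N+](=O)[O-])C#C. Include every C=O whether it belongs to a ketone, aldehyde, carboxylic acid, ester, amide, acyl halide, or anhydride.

8

CH(COCH3): ketone, 1 C=O (running total 1).
CO: ketone, 1 C=O (running total 2).
CH(NHCOCH3): amide, 1 C=O (running total 3).
CH(NHCOCH3): amide, 1 C=O (running total 4).
CH(COCl): acyl halide, 1 C=O (running total 5).
CH(NHCOCH3): amide, 1 C=O (running total 6).
CH(COOCH3): ester, 1 C=O (running total 7).
CH(COCH3): ketone, 1 C=O (running total 8).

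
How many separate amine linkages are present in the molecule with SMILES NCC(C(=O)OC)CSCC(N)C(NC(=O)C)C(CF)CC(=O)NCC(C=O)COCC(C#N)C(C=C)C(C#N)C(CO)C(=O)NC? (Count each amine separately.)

2

–NH2 on an sp³ carbon with no adjacent C=O → amine.
pendant –COOCH3: carbonyl C bonded to C and –OCH3 → ester.
C–S–C linkage → sulfide (thioether).
–NH2 on an sp³ carbon with no adjacent C=O → amine.
pendant –NHC(=O)CH3: N bonded to a carbonyl → amide (not amine).
pendant –CH2X: halogen on sp³ carbon → alkyl halide.
–C(=O)–N– linkage → amide (the N is not an amine).
pendant –CHO: carbonyl C bonded to C and H → aldehyde.
C–O–C with sp³ carbons on both sides and no adjacent C=O → ether.
pendant –C≡N: nitrile.
pendant –CH=CH2: C=C double bond → alkene.
pendant –C≡N: nitrile.
pendant –CH2OH on an sp³ backbone C → alcohol.
–C(=O)NHCH3: carbonyl C bonded to C and to N → amide (the N is not an amine).
Amine appears at: H2NCH2, CH(NH2) → 2.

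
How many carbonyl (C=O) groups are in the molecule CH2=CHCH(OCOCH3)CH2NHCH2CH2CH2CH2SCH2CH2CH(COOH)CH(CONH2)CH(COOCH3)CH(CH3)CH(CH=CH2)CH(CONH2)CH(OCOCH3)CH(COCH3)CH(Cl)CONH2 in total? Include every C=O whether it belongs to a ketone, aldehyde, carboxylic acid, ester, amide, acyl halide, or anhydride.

CH(OCOCH3): ester, 1 C=O (running total 1).
CH(COOH): carboxylic acid, 1 C=O (running total 2).
CH(CONH2): amide, 1 C=O (running total 3).
CH(COOCH3): ester, 1 C=O (running total 4).
CH(CONH2): amide, 1 C=O (running total 5).
CH(OCOCH3): ester, 1 C=O (running total 6).
CH(COCH3): ketone, 1 C=O (running total 7).
CONH2: amide, 1 C=O (running total 8).

8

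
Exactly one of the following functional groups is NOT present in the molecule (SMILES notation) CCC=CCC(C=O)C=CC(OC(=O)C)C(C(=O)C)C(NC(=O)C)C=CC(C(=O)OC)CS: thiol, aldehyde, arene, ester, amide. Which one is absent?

arene

thiol: present (CH2SH — –SH on an sp³ carbon → thiol).
ester: present (CH(OCOCH3) — pendant –OC(=O)CH3: an acyloxy group → ester).
aldehyde: present (CH(CHO) — pendant –CHO: carbonyl C bonded to C and H → aldehyde).
amide: present (CH(NHCOCH3) — pendant –NHC(=O)CH3: N bonded to a carbonyl → amide (not amine)).
arene: no segment matches this pattern.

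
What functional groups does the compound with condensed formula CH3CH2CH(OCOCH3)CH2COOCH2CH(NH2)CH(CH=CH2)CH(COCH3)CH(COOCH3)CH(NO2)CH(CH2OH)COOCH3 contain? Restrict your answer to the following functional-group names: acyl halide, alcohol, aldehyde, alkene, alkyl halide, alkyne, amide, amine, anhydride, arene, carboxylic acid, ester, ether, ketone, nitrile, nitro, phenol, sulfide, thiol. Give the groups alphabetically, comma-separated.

Reading the structure from left to right:
  CH(OCOCH3): pendant –OC(=O)CH3: an acyloxy group → ester.
  CH2COOCH2: –C(=O)–O–C with C on the carbonyl side → ester.
  CH(NH2): –NH2 on an sp³ carbon with no adjacent C=O → amine.
  CH(CH=CH2): pendant –CH=CH2: C=C double bond → alkene.
  CH(COCH3): pendant –COCH3: carbonyl C bonded to two carbons → ketone.
  CH(COOCH3): pendant –COOCH3: carbonyl C bonded to C and –OCH3 → ester.
  CH(NO2): –NO2 on an sp³ carbon → nitro (the N=O is not a carbonyl).
  CH(CH2OH): pendant –CH2OH on an sp³ backbone C → alcohol.
  COOCH3: –C(=O)OCH3: carbonyl C bonded to C and to –OCH3 → ester (not ketone + ether).

alcohol, alkene, amine, ester, ketone, nitro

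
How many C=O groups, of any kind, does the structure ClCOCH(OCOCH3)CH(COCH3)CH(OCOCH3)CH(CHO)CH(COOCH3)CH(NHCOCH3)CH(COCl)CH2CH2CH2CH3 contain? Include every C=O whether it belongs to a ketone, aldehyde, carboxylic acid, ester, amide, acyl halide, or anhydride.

ClCO: acyl halide, 1 C=O (running total 1).
CH(OCOCH3): ester, 1 C=O (running total 2).
CH(COCH3): ketone, 1 C=O (running total 3).
CH(OCOCH3): ester, 1 C=O (running total 4).
CH(CHO): aldehyde, 1 C=O (running total 5).
CH(COOCH3): ester, 1 C=O (running total 6).
CH(NHCOCH3): amide, 1 C=O (running total 7).
CH(COCl): acyl halide, 1 C=O (running total 8).

8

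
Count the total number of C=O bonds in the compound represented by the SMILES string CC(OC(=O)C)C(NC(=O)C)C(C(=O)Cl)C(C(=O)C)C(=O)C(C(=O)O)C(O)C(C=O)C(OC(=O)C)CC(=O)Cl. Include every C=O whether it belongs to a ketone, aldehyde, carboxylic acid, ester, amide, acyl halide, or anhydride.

9

CH(OCOCH3): ester, 1 C=O (running total 1).
CH(NHCOCH3): amide, 1 C=O (running total 2).
CH(COCl): acyl halide, 1 C=O (running total 3).
CH(COCH3): ketone, 1 C=O (running total 4).
CO: ketone, 1 C=O (running total 5).
CH(COOH): carboxylic acid, 1 C=O (running total 6).
CH(CHO): aldehyde, 1 C=O (running total 7).
CH(OCOCH3): ester, 1 C=O (running total 8).
COCl: acyl halide, 1 C=O (running total 9).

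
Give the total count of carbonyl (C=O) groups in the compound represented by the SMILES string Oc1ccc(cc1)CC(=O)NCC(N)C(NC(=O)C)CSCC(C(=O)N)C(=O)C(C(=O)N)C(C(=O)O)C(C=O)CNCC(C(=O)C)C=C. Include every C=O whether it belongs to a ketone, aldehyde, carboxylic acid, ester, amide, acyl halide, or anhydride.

8

CH2CONHCH2: amide, 1 C=O (running total 1).
CH(NHCOCH3): amide, 1 C=O (running total 2).
CH(CONH2): amide, 1 C=O (running total 3).
CO: ketone, 1 C=O (running total 4).
CH(CONH2): amide, 1 C=O (running total 5).
CH(COOH): carboxylic acid, 1 C=O (running total 6).
CH(CHO): aldehyde, 1 C=O (running total 7).
CH(COCH3): ketone, 1 C=O (running total 8).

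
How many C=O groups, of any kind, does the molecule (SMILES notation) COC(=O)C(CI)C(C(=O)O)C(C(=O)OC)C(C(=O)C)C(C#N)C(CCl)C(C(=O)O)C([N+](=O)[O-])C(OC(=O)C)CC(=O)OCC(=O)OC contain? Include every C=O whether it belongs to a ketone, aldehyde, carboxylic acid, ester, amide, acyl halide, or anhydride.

CH3OOC: ester, 1 C=O (running total 1).
CH(COOH): carboxylic acid, 1 C=O (running total 2).
CH(COOCH3): ester, 1 C=O (running total 3).
CH(COCH3): ketone, 1 C=O (running total 4).
CH(COOH): carboxylic acid, 1 C=O (running total 5).
CH(OCOCH3): ester, 1 C=O (running total 6).
CH2COOCH2: ester, 1 C=O (running total 7).
COOCH3: ester, 1 C=O (running total 8).

8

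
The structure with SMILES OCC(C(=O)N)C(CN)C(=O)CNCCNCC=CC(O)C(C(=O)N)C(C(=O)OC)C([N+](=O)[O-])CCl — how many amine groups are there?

3

Taking each segment in turn:
  HOCH2: HO– on an sp³ carbon → alcohol.
  CH(CONH2): pendant –CONH2: carbonyl C bonded to C and N → amide.
  CH(CH2NH2): pendant –CH2NH2: N on sp³ C, no adjacent C=O → amine.
  CO: –C(=O)– with carbon on both sides → ketone.
  CH2NHCH2: C–N–C with sp³ carbons and no adjacent C=O → amine (secondary).
  CH2NHCH2: C–N–C with sp³ carbons and no adjacent C=O → amine (secondary).
  CH=CH: C=C double bond → alkene.
  CH(OH): –OH on an sp³ carbon → alcohol (secondary).
  CH(CONH2): pendant –CONH2: carbonyl C bonded to C and N → amide.
  CH(COOCH3): pendant –COOCH3: carbonyl C bonded to C and –OCH3 → ester.
  CH(NO2): –NO2 on an sp³ carbon → nitro (the N=O is not a carbonyl).
  CH2Cl: halogen on an sp³ carbon → alkyl halide.
Amine appears at: CH(CH2NH2), CH2NHCH2, CH2NHCH2 → 3.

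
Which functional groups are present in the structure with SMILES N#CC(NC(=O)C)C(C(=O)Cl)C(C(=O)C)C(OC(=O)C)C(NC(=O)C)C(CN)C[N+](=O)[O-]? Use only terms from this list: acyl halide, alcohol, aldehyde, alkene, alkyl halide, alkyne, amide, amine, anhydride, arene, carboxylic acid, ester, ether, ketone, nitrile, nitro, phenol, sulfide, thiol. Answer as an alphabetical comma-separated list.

acyl halide, amide, amine, ester, ketone, nitrile, nitro

N≡C–: carbon triple-bonded to nitrogen → nitrile.
pendant –NHC(=O)CH3: N bonded to a carbonyl → amide (not amine).
pendant –C(=O)X: carbonyl C bonded to C and halogen → acyl halide.
pendant –COCH3: carbonyl C bonded to two carbons → ketone.
pendant –OC(=O)CH3: an acyloxy group → ester.
pendant –NHC(=O)CH3: N bonded to a carbonyl → amide (not amine).
pendant –CH2NH2: N on sp³ C, no adjacent C=O → amine.
–NO2 on carbon → nitro group.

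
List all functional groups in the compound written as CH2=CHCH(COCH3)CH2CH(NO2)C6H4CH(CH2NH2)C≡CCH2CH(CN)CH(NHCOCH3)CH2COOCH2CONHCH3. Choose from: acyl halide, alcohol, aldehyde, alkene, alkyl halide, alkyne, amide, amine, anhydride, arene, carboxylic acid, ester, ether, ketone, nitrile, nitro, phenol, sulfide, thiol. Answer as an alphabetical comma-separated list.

alkene, alkyne, amide, amine, arene, ester, ketone, nitrile, nitro

C=C double bond → alkene.
pendant –COCH3: carbonyl C bonded to two carbons → ketone.
–NO2 on an sp³ carbon → nitro (the N=O is not a carbonyl).
para-disubstituted benzene ring → arene.
pendant –CH2NH2: N on sp³ C, no adjacent C=O → amine.
C≡C triple bond → alkyne.
pendant –C≡N: nitrile.
pendant –NHC(=O)CH3: N bonded to a carbonyl → amide (not amine).
–C(=O)–O–C with C on the carbonyl side → ester.
–C(=O)NHCH3: carbonyl C bonded to C and to N → amide (the N is not an amine).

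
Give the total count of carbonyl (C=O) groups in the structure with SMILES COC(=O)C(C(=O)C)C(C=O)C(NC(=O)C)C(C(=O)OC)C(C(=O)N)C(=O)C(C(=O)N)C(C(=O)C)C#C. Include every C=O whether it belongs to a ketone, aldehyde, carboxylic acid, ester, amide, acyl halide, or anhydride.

CH3OOC: ester, 1 C=O (running total 1).
CH(COCH3): ketone, 1 C=O (running total 2).
CH(CHO): aldehyde, 1 C=O (running total 3).
CH(NHCOCH3): amide, 1 C=O (running total 4).
CH(COOCH3): ester, 1 C=O (running total 5).
CH(CONH2): amide, 1 C=O (running total 6).
CO: ketone, 1 C=O (running total 7).
CH(CONH2): amide, 1 C=O (running total 8).
CH(COCH3): ketone, 1 C=O (running total 9).

9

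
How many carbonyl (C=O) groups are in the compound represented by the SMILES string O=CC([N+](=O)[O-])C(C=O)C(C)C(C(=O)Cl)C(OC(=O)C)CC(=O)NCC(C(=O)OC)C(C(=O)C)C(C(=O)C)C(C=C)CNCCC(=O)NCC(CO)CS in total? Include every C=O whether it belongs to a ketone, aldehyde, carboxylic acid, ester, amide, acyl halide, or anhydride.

9

OHC: aldehyde, 1 C=O (running total 1).
CH(CHO): aldehyde, 1 C=O (running total 2).
CH(COCl): acyl halide, 1 C=O (running total 3).
CH(OCOCH3): ester, 1 C=O (running total 4).
CH2CONHCH2: amide, 1 C=O (running total 5).
CH(COOCH3): ester, 1 C=O (running total 6).
CH(COCH3): ketone, 1 C=O (running total 7).
CH(COCH3): ketone, 1 C=O (running total 8).
CH2CONHCH2: amide, 1 C=O (running total 9).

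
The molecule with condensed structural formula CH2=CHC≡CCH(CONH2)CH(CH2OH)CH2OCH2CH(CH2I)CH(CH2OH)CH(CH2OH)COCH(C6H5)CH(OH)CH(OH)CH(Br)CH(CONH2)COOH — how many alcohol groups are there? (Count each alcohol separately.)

Reading the structure from left to right:
  CH2=CH: C=C double bond → alkene.
  C≡C: C≡C triple bond → alkyne.
  CH(CONH2): pendant –CONH2: carbonyl C bonded to C and N → amide.
  CH(CH2OH): pendant –CH2OH on an sp³ backbone C → alcohol.
  CH2OCH2: C–O–C with sp³ carbons on both sides and no adjacent C=O → ether.
  CH(CH2I): pendant –CH2X: halogen on sp³ carbon → alkyl halide.
  CH(CH2OH): pendant –CH2OH on an sp³ backbone C → alcohol.
  CH(CH2OH): pendant –CH2OH on an sp³ backbone C → alcohol.
  CO: –C(=O)– with carbon on both sides → ketone.
  CH(C6H5): pendant –C6H5: benzene ring → arene.
  CH(OH): –OH on an sp³ carbon → alcohol (secondary).
  CH(OH): –OH on an sp³ carbon → alcohol (secondary).
  CH(Br): halogen on an sp³ carbon → alkyl halide.
  CH(CONH2): pendant –CONH2: carbonyl C bonded to C and N → amide.
  COOH: –COOH: carbonyl C bonded to –OH and C → carboxylic acid (the –OH is not a separate alcohol).
Alcohol appears at: CH(CH2OH), CH(CH2OH), CH(CH2OH), CH(OH), CH(OH) → 5.

5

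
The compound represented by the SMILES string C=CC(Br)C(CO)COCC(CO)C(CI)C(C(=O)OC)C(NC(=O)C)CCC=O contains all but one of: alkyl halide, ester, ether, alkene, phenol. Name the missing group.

ester: present (CH(COOCH3) — pendant –COOCH3: carbonyl C bonded to C and –OCH3 → ester).
alkene: present (CH2=CH — C=C double bond → alkene).
ether: present (CH2OCH2 — C–O–C with sp³ carbons on both sides and no adjacent C=O → ether).
alkyl halide: present (CH(Br) — halogen on an sp³ carbon → alkyl halide).
phenol: absent. In CH(CH2OH), the –OH is on an sp³ carbon, not on an aromatic ring, so it is an alcohol.

phenol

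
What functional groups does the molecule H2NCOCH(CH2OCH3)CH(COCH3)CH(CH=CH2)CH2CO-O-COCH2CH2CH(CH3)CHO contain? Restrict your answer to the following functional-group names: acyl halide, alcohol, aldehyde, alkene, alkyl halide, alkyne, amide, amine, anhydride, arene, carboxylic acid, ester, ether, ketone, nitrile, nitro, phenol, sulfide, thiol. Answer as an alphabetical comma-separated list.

aldehyde, alkene, amide, anhydride, ether, ketone

–C(=O)NH2: carbonyl C bonded to C and to N → amide (the N is not a separate amine).
pendant –CH2OCH3: C–O–C linkage → ether.
pendant –COCH3: carbonyl C bonded to two carbons → ketone.
pendant –CH=CH2: C=C double bond → alkene.
two acyl groups sharing one oxygen, –C(=O)–O–C(=O)– → anhydride.
terminal –CHO: carbonyl C bonded to H and C → aldehyde.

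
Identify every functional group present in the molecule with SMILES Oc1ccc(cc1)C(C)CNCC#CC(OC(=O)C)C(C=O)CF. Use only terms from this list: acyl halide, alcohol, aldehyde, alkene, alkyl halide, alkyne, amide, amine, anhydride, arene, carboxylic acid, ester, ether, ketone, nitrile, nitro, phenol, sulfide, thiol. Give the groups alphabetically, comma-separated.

–OH attached directly to an aromatic ring → phenol (not alcohol); the ring itself is an arene.
C–N–C with sp³ carbons and no adjacent C=O → amine (secondary).
C≡C triple bond → alkyne.
pendant –OC(=O)CH3: an acyloxy group → ester.
pendant –CHO: carbonyl C bonded to C and H → aldehyde.
halogen on an sp³ carbon → alkyl halide.

aldehyde, alkyl halide, alkyne, amine, arene, ester, phenol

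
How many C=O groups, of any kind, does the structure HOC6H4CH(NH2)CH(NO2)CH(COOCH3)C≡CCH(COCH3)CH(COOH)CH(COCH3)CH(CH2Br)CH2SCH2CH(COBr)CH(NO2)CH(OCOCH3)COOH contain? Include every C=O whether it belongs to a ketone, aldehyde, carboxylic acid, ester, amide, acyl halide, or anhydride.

CH(COOCH3): ester, 1 C=O (running total 1).
CH(COCH3): ketone, 1 C=O (running total 2).
CH(COOH): carboxylic acid, 1 C=O (running total 3).
CH(COCH3): ketone, 1 C=O (running total 4).
CH(COBr): acyl halide, 1 C=O (running total 5).
CH(OCOCH3): ester, 1 C=O (running total 6).
COOH: carboxylic acid, 1 C=O (running total 7).

7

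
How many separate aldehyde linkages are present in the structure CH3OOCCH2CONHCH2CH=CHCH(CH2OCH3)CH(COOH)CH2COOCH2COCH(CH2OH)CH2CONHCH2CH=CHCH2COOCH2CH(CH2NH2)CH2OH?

Reading the structure from left to right:
  CH3OOC: CH3O–C(=O)–: carbonyl C bonded to C and to –OCH3 → ester (not ketone + ether).
  CH2CONHCH2: –C(=O)–N– linkage → amide (the N is not an amine).
  CH=CH: C=C double bond → alkene.
  CH(CH2OCH3): pendant –CH2OCH3: C–O–C linkage → ether.
  CH(COOH): pendant –COOH: carbonyl C bonded to C and –OH → carboxylic acid.
  CH2COOCH2: –C(=O)–O–C with C on the carbonyl side → ester.
  CO: –C(=O)– with carbon on both sides → ketone.
  CH(CH2OH): pendant –CH2OH on an sp³ backbone C → alcohol.
  CH2CONHCH2: –C(=O)–N– linkage → amide (the N is not an amine).
  CH=CH: C=C double bond → alkene.
  CH2COOCH2: –C(=O)–O–C with C on the carbonyl side → ester.
  CH(CH2NH2): pendant –CH2NH2: N on sp³ C, no adjacent C=O → amine.
  CH2OH: –OH on an sp³ carbon → alcohol.
No segment is a aldehyde: CH3OOC is ester, not aldehyde; CH(COOH) is carboxylic acid, not aldehyde; CH2COOCH2 is ester, not aldehyde. → 0.

0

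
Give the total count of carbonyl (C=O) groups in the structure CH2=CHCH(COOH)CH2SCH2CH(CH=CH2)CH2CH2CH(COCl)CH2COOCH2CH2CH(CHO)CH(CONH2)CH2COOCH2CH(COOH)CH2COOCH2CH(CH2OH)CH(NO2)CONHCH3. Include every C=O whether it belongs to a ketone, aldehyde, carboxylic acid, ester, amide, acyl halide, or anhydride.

CH(COOH): carboxylic acid, 1 C=O (running total 1).
CH(COCl): acyl halide, 1 C=O (running total 2).
CH2COOCH2: ester, 1 C=O (running total 3).
CH(CHO): aldehyde, 1 C=O (running total 4).
CH(CONH2): amide, 1 C=O (running total 5).
CH2COOCH2: ester, 1 C=O (running total 6).
CH(COOH): carboxylic acid, 1 C=O (running total 7).
CH2COOCH2: ester, 1 C=O (running total 8).
CONHCH3: amide, 1 C=O (running total 9).

9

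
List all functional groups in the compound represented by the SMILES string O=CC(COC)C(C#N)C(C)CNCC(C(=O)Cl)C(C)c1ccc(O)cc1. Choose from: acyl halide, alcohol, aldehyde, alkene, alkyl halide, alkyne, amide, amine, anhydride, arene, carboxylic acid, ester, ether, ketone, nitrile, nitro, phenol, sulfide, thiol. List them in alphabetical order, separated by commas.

Reading the structure from left to right:
  OHC: terminal –CHO: carbonyl C bonded to H and C → aldehyde.
  CH(CH2OCH3): pendant –CH2OCH3: C–O–C linkage → ether.
  CH(CN): pendant –C≡N: nitrile.
  CH2NHCH2: C–N–C with sp³ carbons and no adjacent C=O → amine (secondary).
  CH(COCl): pendant –C(=O)X: carbonyl C bonded to C and halogen → acyl halide.
  C6H4OH: –OH attached directly to an aromatic ring → phenol (not alcohol); the ring itself is an arene.

acyl halide, aldehyde, amine, arene, ether, nitrile, phenol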